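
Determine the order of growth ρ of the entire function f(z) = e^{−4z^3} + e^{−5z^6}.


Each summand is entire of order 3 and 6 respectively (as in the single-exponential case). The order of a sum is at most the max of the orders, so ρ ≤ 6. For the lower bound: on |z|=r choose arg z so that -5z^6 is real positive; then |e^{-5z^6}| = e^{5r^6} while |e^{-4z^3}| ≤ e^{4r^3} = o(e^{5r^6}). So |f| ≥ e^{5r^6}(1 − o(1)) and ρ ≥ 6. Hence ρ = max(3, 6) = 6.
Therefore ρ = 6.

Order ρ = 6.


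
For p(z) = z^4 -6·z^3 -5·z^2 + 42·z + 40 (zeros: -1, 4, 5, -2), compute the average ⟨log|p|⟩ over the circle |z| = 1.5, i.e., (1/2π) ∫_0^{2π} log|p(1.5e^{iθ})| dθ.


Zeros: -2, -1, 4, 5; r = 1.5.
Inside |z| < r: -1. Outside (|z| ≥ r): -2, 4, 5.
p(0) = 40, so log|p(0)| = log(40) = 3.6889.
Apply Jensen: I(r) = log|p(0)| + Σ_k log(r/|z_k|), summed over zeros inside |z| < r.
  log(r/|z_k|) for z_k = -1: log(1.5/1) = 0.4055
  Outside zeros (-2, 4, 5) contribute nothing to the Jensen sum.
Sum over inside zeros: 0.4055.
I(r) = log|p(0)| + (inside sum) = 3.6889 + 0.4055 = 4.0943.
Note: since some zeros are outside |z| ≤ r, the simplified n·log(r) form does NOT apply — only the inside zeros contribute.

I(r) ≈ 4.0943.


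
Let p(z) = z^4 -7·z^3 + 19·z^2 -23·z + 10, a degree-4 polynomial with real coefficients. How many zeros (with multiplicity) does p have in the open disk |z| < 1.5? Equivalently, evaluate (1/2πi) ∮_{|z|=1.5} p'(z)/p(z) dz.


The zeros of p are: 1, (2 + 1i), (2 - 1i), 2.
Their magnitudes are: 1, 2.236, 2.236, 2.
Zeros with |z| < R = 1.5: 1.
Count = 1.
By the argument principle, (1/2πi) ∮_{|z|=R} p'(z)/p(z) dz equals exactly this count.

Number of zeros inside |z| < 1.5: 1.


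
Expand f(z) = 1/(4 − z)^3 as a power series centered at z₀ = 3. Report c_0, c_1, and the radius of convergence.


Let w = z − z₀, so z = z₀ + w.
Then 4 − z = 4 − (z₀ + w) = (4 − z₀) − w = 1 − w.
f(z) = 1/(1 − w)^3 = (1/(1)^3) · (1 − w/(1))^{−3}.
By the binomial series (1−u)^{−3} = Σ_{n≥0} C(n+2, 2) u^n for |u|<1, with u = w/(1):
  c_n = C(n+2, 2) / (1)^(n+3).
  c_0 = 1/(1)^3 = 1.
  c_1 = 3/(1)^4 = 3.
The series is valid for |w/d| < 1, i.e. |z − z₀| < |d|.
Radius of convergence: R = |4 − z₀| = |1| = 1 (distance from z₀ to the singularity z = 4).

c_0 = 1, c_1 = 3; R = 1.


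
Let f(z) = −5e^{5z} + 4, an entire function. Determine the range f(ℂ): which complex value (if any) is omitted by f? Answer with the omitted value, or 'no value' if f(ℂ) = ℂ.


Little Picard bounds the complement of f(ℂ) to at most one point.
e^{5z} is never zero on ℂ, so -5·e^{5z} takes every value in ℂ ∖ {0}. Adding 4 shifts the range to ℂ ∖ {4}. Thus f omits exactly the value 4.

Omitted value: 4.


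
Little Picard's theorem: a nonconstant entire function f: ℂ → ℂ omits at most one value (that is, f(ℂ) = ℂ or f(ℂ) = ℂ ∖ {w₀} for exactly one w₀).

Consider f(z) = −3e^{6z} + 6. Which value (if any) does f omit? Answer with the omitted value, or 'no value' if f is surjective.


Little Picard bounds the complement of f(ℂ) to at most one point.
e^{6z} is never zero on ℂ, so -3·e^{6z} takes every value in ℂ ∖ {0}. Adding 6 shifts the range to ℂ ∖ {6}. Thus f omits exactly the value 6.

Omitted value: 6.


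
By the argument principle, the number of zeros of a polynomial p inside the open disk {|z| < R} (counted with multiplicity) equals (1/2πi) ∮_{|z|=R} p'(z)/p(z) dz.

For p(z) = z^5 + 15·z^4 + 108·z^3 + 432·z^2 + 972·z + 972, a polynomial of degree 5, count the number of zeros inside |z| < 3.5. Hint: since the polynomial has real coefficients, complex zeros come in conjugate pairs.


The zeros of p are: (-3 + 3i), (-3 - 3i), -3, (-3 + 3i), (-3 - 3i).
Their magnitudes are: 4.243, 4.243, 3, 4.243, 4.243.
Zeros with |z| < R = 3.5: -3.
Count = 1.
By the argument principle, (1/2πi) ∮_{|z|=R} p'(z)/p(z) dz equals exactly this count.

Number of zeros inside |z| < 3.5: 1.


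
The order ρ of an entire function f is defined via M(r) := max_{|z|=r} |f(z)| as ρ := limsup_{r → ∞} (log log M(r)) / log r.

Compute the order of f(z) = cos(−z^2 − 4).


Write cos(w) = (e^{iw} ± e^{−iw})/(2 or 2i), so |cos(w)| ≤ e^{|w|}. With w = −z^2 − 4, |w| ≤ 1r^2 + 4 on |z|=r, giving M(r) ≤ e^{1r^2 + 4} and ρ ≤ 2. For the lower bound, choose z on |z|=r with -1z^2 purely imaginary of modulus 1r^2; then |cos(−z^2 − 4)| grows like e^{1r^2}/2, so ρ ≥ 2. Hence ρ = 2.
Therefore ρ = 2.

Order ρ = 2.


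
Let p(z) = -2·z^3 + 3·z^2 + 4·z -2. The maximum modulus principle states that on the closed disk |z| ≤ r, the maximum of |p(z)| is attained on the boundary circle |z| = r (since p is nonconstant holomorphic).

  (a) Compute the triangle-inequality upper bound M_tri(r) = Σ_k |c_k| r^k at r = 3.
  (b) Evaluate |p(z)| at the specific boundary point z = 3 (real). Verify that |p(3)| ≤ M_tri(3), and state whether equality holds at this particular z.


Coefficients: c_0 = -2, c_1 = 4, c_2 = 3, c_3 = -2. Radius r = 3.
Part (a). Triangle bound: M_tri(r) = Σ_k |c_k| r^k
  = |-2|·3^0 + |4|·3^1 + |3|·3^2 + |-2|·3^3
  = 2 + 12 + 27 + 54 = 95.
This bounds M(r) := max_{|z|=r} |p(z)| from above; equality holds iff all terms c_k z^k can be made to align in phase at a single z on |z|=r.
Part (b). At z = 3 (real, on the circle |z| = r):
  p(3) = (-2)·3^0 + (4)·3^1 + (3)·3^2 + (-2)·3^3 = -17.
  |p(3)| = 17.
Check: |p(3)| = 17 ≤ 95 = M_tri(3). ✓ Equality does not hold at z = 3 (the coefficients have mixed signs, so the terms do not all align in phase there).

M_tri(3) = 95; |p(3)| = 17; equality at z=3: no.


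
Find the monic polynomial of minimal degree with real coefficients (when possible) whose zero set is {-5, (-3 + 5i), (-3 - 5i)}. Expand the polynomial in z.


The polynomial is p(z) = ∏_{α ∈ S} (z − α), where S = {-5, (-3 + 5i), (-3 - 5i)}.
Expanding the product yields: p(z) = z^3 + 11·z^2 + 64·z + 170.
Note conjugate pairs combine to real quadratics: (z − (-3+5i))(z − (-3−5i)) = z² + 6z + 34.
The resulting polynomial has degree 3 and real coefficients as required.

p(z) = z^3 + 11·z^2 + 64·z + 170.


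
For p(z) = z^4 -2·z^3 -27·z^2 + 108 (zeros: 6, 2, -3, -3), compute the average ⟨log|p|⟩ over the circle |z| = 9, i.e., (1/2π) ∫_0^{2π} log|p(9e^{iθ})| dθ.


Zeros: -3, -3, 2, 6; r = 9.
Inside |z| < r: -3, -3, 2, 6. Outside (|z| ≥ r): ∅.
p(0) = 108, so log|p(0)| = log(108) = 4.6821.
Apply Jensen: I(r) = log|p(0)| + Σ_k log(r/|z_k|), summed over zeros inside |z| < r.
  log(r/|z_k|) for z_k = 6: log(9/6) = 0.4055
  log(r/|z_k|) for z_k = 2: log(9/2) = 1.5041
  log(r/|z_k|) for z_k = -3: log(9/3) = 1.0986
  log(r/|z_k|) for z_k = -3: log(9/3) = 1.0986
Sum over inside zeros: 4.1068.
I(r) = log|p(0)| + (inside sum) = 4.6821 + 4.1068 = 8.7889.
Closed form (all zeros inside, monic): I(r) = n·log(r) = 4·log(9) = 8.7889. ✓

I(r) ≈ 8.7889.


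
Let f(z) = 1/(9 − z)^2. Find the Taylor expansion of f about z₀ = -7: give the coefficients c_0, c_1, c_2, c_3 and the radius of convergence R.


Let w = z − z₀, so z = z₀ + w.
Then 9 − z = 9 − (z₀ + w) = (9 − z₀) − w = 16 − w.
f(z) = 1/(16 − w)^2 = (1/(16)^2) · (1 − w/(16))^{−2}.
By the binomial series (1−u)^{−2} = Σ_{n≥0} C(n+1, 1) u^n for |u|<1, with u = w/(16):
  c_n = C(n+1, 1) / (16)^(n+2).
  c_0 = 1/(16)^2 = 1/256.
  c_1 = 2/(16)^3 = 1/2048.
  c_2 = 3/(16)^4 = 3/65536.
  c_3 = 4/(16)^5 = 1/262144.
The series is valid for |w/d| < 1, i.e. |z − z₀| < |d|.
Radius of convergence: R = |9 − z₀| = |16| = 16 (distance from z₀ to the singularity z = 9).

c_0 = 1/256, c_1 = 1/2048, c_2 = 3/65536, c_3 = 1/262144; R = 16.


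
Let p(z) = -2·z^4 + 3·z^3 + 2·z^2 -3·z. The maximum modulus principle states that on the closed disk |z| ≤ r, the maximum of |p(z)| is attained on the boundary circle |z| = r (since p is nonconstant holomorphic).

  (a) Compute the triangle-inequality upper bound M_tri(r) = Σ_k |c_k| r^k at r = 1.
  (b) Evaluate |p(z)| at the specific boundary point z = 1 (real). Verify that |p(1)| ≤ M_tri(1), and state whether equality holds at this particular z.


Coefficients: c_0 = 0, c_1 = -3, c_2 = 2, c_3 = 3, c_4 = -2. Radius r = 1.
Part (a). Triangle bound: M_tri(r) = Σ_k |c_k| r^k
  = |0|·1^0 + |-3|·1^1 + |2|·1^2 + |3|·1^3 + |-2|·1^4
  = 0 + 3 + 2 + 3 + 2 = 10.
This bounds M(r) := max_{|z|=r} |p(z)| from above; equality holds iff all terms c_k z^k can be made to align in phase at a single z on |z|=r.
Part (b). At z = 1 (real, on the circle |z| = r):
  p(1) = (0)·1^0 + (-3)·1^1 + (2)·1^2 + (3)·1^3 + (-2)·1^4 = 0.
  |p(1)| = 0.
Check: |p(1)| = 0 ≤ 10 = M_tri(1). ✓ Equality does not hold at z = 1 (the coefficients have mixed signs, so the terms do not all align in phase there).

M_tri(1) = 10; |p(1)| = 0; equality at z=1: no.


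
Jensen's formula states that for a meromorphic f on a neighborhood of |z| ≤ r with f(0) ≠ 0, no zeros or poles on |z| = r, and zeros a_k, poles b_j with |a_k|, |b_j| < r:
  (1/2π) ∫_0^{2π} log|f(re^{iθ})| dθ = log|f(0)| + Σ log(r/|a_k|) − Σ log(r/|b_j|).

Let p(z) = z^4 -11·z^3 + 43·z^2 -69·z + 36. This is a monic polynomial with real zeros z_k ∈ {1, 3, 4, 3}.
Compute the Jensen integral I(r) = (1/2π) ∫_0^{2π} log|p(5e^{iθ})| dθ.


Zeros: 1, 3, 3, 4; r = 5.
Inside |z| < r: 1, 3, 3, 4. Outside (|z| ≥ r): ∅.
p(0) = 36, so log|p(0)| = log(36) = 3.5835.
Apply Jensen: I(r) = log|p(0)| + Σ_k log(r/|z_k|), summed over zeros inside |z| < r.
  log(r/|z_k|) for z_k = 1: log(5/1) = 1.6094
  log(r/|z_k|) for z_k = 3: log(5/3) = 0.5108
  log(r/|z_k|) for z_k = 4: log(5/4) = 0.2231
  log(r/|z_k|) for z_k = 3: log(5/3) = 0.5108
Sum over inside zeros: 2.8542.
I(r) = log|p(0)| + (inside sum) = 3.5835 + 2.8542 = 6.4378.
Closed form (all zeros inside, monic): I(r) = n·log(r) = 4·log(5) = 6.4378. ✓

I(r) ≈ 6.4378.


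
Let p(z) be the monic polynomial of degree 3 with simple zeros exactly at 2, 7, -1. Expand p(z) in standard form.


The polynomial is p(z) = ∏_{α ∈ S} (z − α), where S = {2, 7, -1}.
Expanding the product yields: p(z) = z^3 -8·z^2 + 5·z + 14.
The resulting polynomial has degree 3 and real coefficients as required.

p(z) = z^3 -8·z^2 + 5·z + 14.


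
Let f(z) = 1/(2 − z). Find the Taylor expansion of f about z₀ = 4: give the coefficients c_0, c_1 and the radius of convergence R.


Let w = z − z₀, so z = z₀ + w.
Then 2 − z = 2 − (z₀ + w) = (2 − z₀) − w = -2 − w.
f(z) = 1/(-2 − w) = (1/(-2)) · 1/(1 − w/(-2)) = Σ_{n≥0} w^n / (-2)^(n+1).
So c_n = 1/(-2)^(n+1):
  c_0 = 1/(-2)^1 = -1/2.
  c_1 = 1/(-2)^2 = 1/4.
The series is valid for |w/d| < 1, i.e. |z − z₀| < |d|.
Radius of convergence: R = |2 − z₀| = |-2| = 2 (distance from z₀ to the singularity z = 2).

c_0 = -1/2, c_1 = 1/4; R = 2.


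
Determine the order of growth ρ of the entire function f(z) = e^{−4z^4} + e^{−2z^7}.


Each summand is entire of order 4 and 7 respectively (as in the single-exponential case). The order of a sum is at most the max of the orders, so ρ ≤ 7. For the lower bound: on |z|=r choose arg z so that -2z^7 is real positive; then |e^{-2z^7}| = e^{2r^7} while |e^{-4z^4}| ≤ e^{4r^4} = o(e^{2r^7}). So |f| ≥ e^{2r^7}(1 − o(1)) and ρ ≥ 7. Hence ρ = max(4, 7) = 7.
Therefore ρ = 7.

Order ρ = 7.


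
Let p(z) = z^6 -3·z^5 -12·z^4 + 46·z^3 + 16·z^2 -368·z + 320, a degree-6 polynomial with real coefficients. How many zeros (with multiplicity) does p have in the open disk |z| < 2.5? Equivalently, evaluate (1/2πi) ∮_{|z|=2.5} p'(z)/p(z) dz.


The zeros of p are: 4, 1, (-3 + 1i), (-3 - 1i), (2 + 2i), (2 - 2i).
Their magnitudes are: 4, 1, 3.162, 3.162, 2.828, 2.828.
Zeros with |z| < R = 2.5: 1.
Count = 1.
By the argument principle, (1/2πi) ∮_{|z|=R} p'(z)/p(z) dz equals exactly this count.

Number of zeros inside |z| < 2.5: 1.


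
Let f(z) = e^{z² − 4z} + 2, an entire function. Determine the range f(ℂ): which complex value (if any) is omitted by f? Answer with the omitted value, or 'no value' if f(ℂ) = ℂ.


Little Picard bounds the complement of f(ℂ) to at most one point.
The exponent g(z) = z² − 4z is a nonconstant polynomial, hence surjective onto ℂ. So e^{g(z)} takes every value in {e^w : w ∈ ℂ} = ℂ ∖ {0}. Adding 2 shifts the range to ℂ ∖ {2}. f omits exactly 2.

Omitted value: 2.


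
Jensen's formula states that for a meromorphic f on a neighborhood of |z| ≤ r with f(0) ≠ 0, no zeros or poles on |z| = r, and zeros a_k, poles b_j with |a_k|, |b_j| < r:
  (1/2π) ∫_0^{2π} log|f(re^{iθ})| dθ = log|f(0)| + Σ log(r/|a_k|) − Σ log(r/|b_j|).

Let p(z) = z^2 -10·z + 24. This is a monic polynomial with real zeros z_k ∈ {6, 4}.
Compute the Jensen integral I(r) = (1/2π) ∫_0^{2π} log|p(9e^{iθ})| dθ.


Zeros: 4, 6; r = 9.
Inside |z| < r: 4, 6. Outside (|z| ≥ r): ∅.
p(0) = 24, so log|p(0)| = log(24) = 3.1781.
Apply Jensen: I(r) = log|p(0)| + Σ_k log(r/|z_k|), summed over zeros inside |z| < r.
  log(r/|z_k|) for z_k = 6: log(9/6) = 0.4055
  log(r/|z_k|) for z_k = 4: log(9/4) = 0.8109
Sum over inside zeros: 1.2164.
I(r) = log|p(0)| + (inside sum) = 3.1781 + 1.2164 = 4.3944.
Closed form (all zeros inside, monic): I(r) = n·log(r) = 2·log(9) = 4.3944. ✓

I(r) ≈ 4.3944.


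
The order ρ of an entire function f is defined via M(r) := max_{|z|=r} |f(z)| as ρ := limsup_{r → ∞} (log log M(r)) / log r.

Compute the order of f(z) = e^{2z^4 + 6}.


|e^{2z^4 + 6}| = e^{Re(2·z^4) + 6} ≤ e^{2|z|^4 + 6} = e^{2r^4 + 6} on |z| = r, so ρ ≤ 4. Choosing z on |z|=r so that 2·z^4 is real positive (always possible by picking arg z appropriately) gives |f(z)| = e^{2r^4 + 6}, matching the bound. The additive constant 6 does not affect log log M(r) ~ 4·log r. Hence ρ = 4.
Therefore ρ = 4.

Order ρ = 4.


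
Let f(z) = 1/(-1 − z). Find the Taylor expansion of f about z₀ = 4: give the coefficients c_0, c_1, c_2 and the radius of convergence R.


Let w = z − z₀, so z = z₀ + w.
Then -1 − z = -1 − (z₀ + w) = (-1 − z₀) − w = -5 − w.
f(z) = 1/(-5 − w) = (1/(-5)) · 1/(1 − w/(-5)) = Σ_{n≥0} w^n / (-5)^(n+1).
So c_n = 1/(-5)^(n+1):
  c_0 = 1/(-5)^1 = -1/5.
  c_1 = 1/(-5)^2 = 1/25.
  c_2 = 1/(-5)^3 = -1/125.
The series is valid for |w/d| < 1, i.e. |z − z₀| < |d|.
Radius of convergence: R = |-1 − z₀| = |-5| = 5 (distance from z₀ to the singularity z = -1).

c_0 = -1/5, c_1 = 1/25, c_2 = -1/125; R = 5.


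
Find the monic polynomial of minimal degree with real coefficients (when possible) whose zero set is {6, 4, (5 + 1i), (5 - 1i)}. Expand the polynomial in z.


The polynomial is p(z) = ∏_{α ∈ S} (z − α), where S = {6, 4, (5 + 1i), (5 - 1i)}.
Expanding the product yields: p(z) = z^4 -20·z^3 + 150·z^2 -500·z + 624.
Note conjugate pairs combine to real quadratics: (z − (5+1i))(z − (5−1i)) = z² − 10z + 26.
The resulting polynomial has degree 4 and real coefficients as required.

p(z) = z^4 -20·z^3 + 150·z^2 -500·z + 624.


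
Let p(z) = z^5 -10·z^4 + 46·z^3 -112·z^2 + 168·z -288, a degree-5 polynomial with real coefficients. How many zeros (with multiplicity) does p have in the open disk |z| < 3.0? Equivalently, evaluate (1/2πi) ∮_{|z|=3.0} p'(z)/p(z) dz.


The zeros of p are: (3 + 3i), (3 - 3i), (0 + 2i), (0 - 2i), 4.
Their magnitudes are: 4.243, 4.243, 2, 2, 4.
Zeros with |z| < R = 3.0: (0 + 2i), (0 - 2i).
Count = 2.
By the argument principle, (1/2πi) ∮_{|z|=R} p'(z)/p(z) dz equals exactly this count.

Number of zeros inside |z| < 3.0: 2.


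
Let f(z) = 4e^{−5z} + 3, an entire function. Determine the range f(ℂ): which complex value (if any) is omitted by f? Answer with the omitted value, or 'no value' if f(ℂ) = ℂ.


Little Picard bounds the complement of f(ℂ) to at most one point.
e^{−5z} is never zero on ℂ, so 4·e^{−5z} takes every value in ℂ ∖ {0}. Adding 3 shifts the range to ℂ ∖ {3}. Thus f omits exactly the value 3.

Omitted value: 3.


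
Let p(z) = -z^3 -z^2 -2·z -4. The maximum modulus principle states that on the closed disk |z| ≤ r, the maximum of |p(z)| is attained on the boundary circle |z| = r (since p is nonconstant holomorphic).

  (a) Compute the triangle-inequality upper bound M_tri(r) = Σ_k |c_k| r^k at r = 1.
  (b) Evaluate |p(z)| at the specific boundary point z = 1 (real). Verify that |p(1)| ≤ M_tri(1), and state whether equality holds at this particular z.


Coefficients: c_0 = -4, c_1 = -2, c_2 = -1, c_3 = -1. Radius r = 1.
Part (a). Triangle bound: M_tri(r) = Σ_k |c_k| r^k
  = |-4|·1^0 + |-2|·1^1 + |-1|·1^2 + |-1|·1^3
  = 4 + 2 + 1 + 1 = 8.
This bounds M(r) := max_{|z|=r} |p(z)| from above; equality holds iff all terms c_k z^k can be made to align in phase at a single z on |z|=r.
Part (b). At z = 1 (real, on the circle |z| = r):
  p(1) = (-4)·1^0 + (-2)·1^1 + (-1)·1^2 + (-1)·1^3 = -8.
  |p(1)| = 8.
Since all nonzero coefficients share the same sign, |p(1)| = 8 = M_tri(1); the triangle bound is attained at z = 1, so in fact M(r) = 8.

M_tri(1) = 8; |p(1)| = 8; equality at z=1: yes.


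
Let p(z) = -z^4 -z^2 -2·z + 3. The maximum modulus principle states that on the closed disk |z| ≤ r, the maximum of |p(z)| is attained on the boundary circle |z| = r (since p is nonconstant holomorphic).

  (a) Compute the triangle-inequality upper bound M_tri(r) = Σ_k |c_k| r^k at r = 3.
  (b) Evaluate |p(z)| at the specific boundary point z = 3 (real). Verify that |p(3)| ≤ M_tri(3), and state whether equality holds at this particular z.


Coefficients: c_0 = 3, c_1 = -2, c_2 = -1, c_3 = 0, c_4 = -1. Radius r = 3.
Part (a). Triangle bound: M_tri(r) = Σ_k |c_k| r^k
  = |3|·3^0 + |-2|·3^1 + |-1|·3^2 + |0|·3^3 + |-1|·3^4
  = 3 + 6 + 9 + 0 + 81 = 99.
This bounds M(r) := max_{|z|=r} |p(z)| from above; equality holds iff all terms c_k z^k can be made to align in phase at a single z on |z|=r.
Part (b). At z = 3 (real, on the circle |z| = r):
  p(3) = (3)·3^0 + (-2)·3^1 + (-1)·3^2 + (0)·3^3 + (-1)·3^4 = -93.
  |p(3)| = 93.
Check: |p(3)| = 93 ≤ 99 = M_tri(3). ✓ Equality does not hold at z = 3 (the coefficients have mixed signs, so the terms do not all align in phase there).

M_tri(3) = 99; |p(3)| = 93; equality at z=3: no.


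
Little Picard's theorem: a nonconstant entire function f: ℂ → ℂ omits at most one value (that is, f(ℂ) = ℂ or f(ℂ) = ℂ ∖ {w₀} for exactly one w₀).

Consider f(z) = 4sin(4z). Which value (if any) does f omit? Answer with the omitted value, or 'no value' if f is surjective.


Little Picard bounds the complement of f(ℂ) to at most one point.
sin is entire and surjective onto ℂ: for every w ∈ ℂ, sin(ζ) = w has a solution ζ ∈ ℂ (e.g., via the complex inverse arcsin). With ζ = 4z this gives z = ζ/(4). Then 4·sin(4z) takes every value in 4·ℂ = ℂ, and adding 0 is a bijection of ℂ. So f is surjective and omits no value. (Note: only on the real line is sin bounded by [−1, 1].)

Omitted value: no value.


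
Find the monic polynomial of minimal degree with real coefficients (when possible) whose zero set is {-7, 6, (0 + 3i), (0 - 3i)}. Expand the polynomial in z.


The polynomial is p(z) = ∏_{α ∈ S} (z − α), where S = {-7, 6, (0 + 3i), (0 - 3i)}.
Expanding the product yields: p(z) = z^4 + z^3 -33·z^2 + 9·z -378.
Note conjugate pairs combine to real quadratics: (z − (0+3i))(z − (0−3i)) = z² + 9.
The resulting polynomial has degree 4 and real coefficients as required.

p(z) = z^4 + z^3 -33·z^2 + 9·z -378.


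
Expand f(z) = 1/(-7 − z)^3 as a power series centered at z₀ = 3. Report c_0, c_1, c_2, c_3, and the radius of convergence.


Let w = z − z₀, so z = z₀ + w.
Then -7 − z = -7 − (z₀ + w) = (-7 − z₀) − w = -10 − w.
f(z) = 1/(-10 − w)^3 = (1/(-10)^3) · (1 − w/(-10))^{−3}.
By the binomial series (1−u)^{−3} = Σ_{n≥0} C(n+2, 2) u^n for |u|<1, with u = w/(-10):
  c_n = C(n+2, 2) / (-10)^(n+3).
  c_0 = 1/(-10)^3 = -1/1000.
  c_1 = 3/(-10)^4 = 3/10000.
  c_2 = 6/(-10)^5 = -3/50000.
  c_3 = 10/(-10)^6 = 1/100000.
The series is valid for |w/d| < 1, i.e. |z − z₀| < |d|.
Radius of convergence: R = |-7 − z₀| = |-10| = 10 (distance from z₀ to the singularity z = -7).

c_0 = -1/1000, c_1 = 3/10000, c_2 = -3/50000, c_3 = 1/100000; R = 10.


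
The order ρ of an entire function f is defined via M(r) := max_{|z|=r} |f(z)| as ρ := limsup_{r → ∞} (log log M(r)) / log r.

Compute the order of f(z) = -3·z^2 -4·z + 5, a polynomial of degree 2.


|f(z)| ≤ Σ|c_k|·r^k = O(r^2) as r → ∞. Polynomial growth is O(e^{r^ε}) for every ε > 0 (since r^2/e^{r^ε} → 0), so ρ ≤ ε for all ε > 0, i.e. ρ = 0. Every nonconstant polynomial has order 0.
Therefore ρ = 0.

Order ρ = 0.


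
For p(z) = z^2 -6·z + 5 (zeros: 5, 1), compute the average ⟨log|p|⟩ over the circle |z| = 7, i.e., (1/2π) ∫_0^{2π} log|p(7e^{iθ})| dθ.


Zeros: 1, 5; r = 7.
Inside |z| < r: 1, 5. Outside (|z| ≥ r): ∅.
p(0) = 5, so log|p(0)| = log(5) = 1.6094.
Apply Jensen: I(r) = log|p(0)| + Σ_k log(r/|z_k|), summed over zeros inside |z| < r.
  log(r/|z_k|) for z_k = 5: log(7/5) = 0.3365
  log(r/|z_k|) for z_k = 1: log(7/1) = 1.9459
Sum over inside zeros: 2.2824.
I(r) = log|p(0)| + (inside sum) = 1.6094 + 2.2824 = 3.8918.
Closed form (all zeros inside, monic): I(r) = n·log(r) = 2·log(7) = 3.8918. ✓

I(r) ≈ 3.8918.


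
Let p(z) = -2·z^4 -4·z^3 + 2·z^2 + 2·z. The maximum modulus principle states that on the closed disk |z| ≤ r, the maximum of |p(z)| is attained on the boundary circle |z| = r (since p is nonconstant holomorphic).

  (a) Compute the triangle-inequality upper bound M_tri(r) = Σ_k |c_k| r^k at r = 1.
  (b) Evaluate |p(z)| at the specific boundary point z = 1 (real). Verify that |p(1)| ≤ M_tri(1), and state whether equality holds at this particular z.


Coefficients: c_0 = 0, c_1 = 2, c_2 = 2, c_3 = -4, c_4 = -2. Radius r = 1.
Part (a). Triangle bound: M_tri(r) = Σ_k |c_k| r^k
  = |0|·1^0 + |2|·1^1 + |2|·1^2 + |-4|·1^3 + |-2|·1^4
  = 0 + 2 + 2 + 4 + 2 = 10.
This bounds M(r) := max_{|z|=r} |p(z)| from above; equality holds iff all terms c_k z^k can be made to align in phase at a single z on |z|=r.
Part (b). At z = 1 (real, on the circle |z| = r):
  p(1) = (0)·1^0 + (2)·1^1 + (2)·1^2 + (-4)·1^3 + (-2)·1^4 = -2.
  |p(1)| = 2.
Check: |p(1)| = 2 ≤ 10 = M_tri(1). ✓ Equality does not hold at z = 1 (the coefficients have mixed signs, so the terms do not all align in phase there).

M_tri(1) = 10; |p(1)| = 2; equality at z=1: no.


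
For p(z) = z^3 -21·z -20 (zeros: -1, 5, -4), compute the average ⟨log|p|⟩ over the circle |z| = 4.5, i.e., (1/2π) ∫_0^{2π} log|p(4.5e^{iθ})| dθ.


Zeros: -4, -1, 5; r = 4.5.
Inside |z| < r: -4, -1. Outside (|z| ≥ r): 5.
p(0) = -20, so log|p(0)| = log(20) = 2.9957.
Apply Jensen: I(r) = log|p(0)| + Σ_k log(r/|z_k|), summed over zeros inside |z| < r.
  log(r/|z_k|) for z_k = -1: log(4.5/1) = 1.5041
  log(r/|z_k|) for z_k = -4: log(4.5/4) = 0.1178
  Outside zeros (5) contribute nothing to the Jensen sum.
Sum over inside zeros: 1.6219.
I(r) = log|p(0)| + (inside sum) = 2.9957 + 1.6219 = 4.6176.
Note: since some zeros are outside |z| ≤ r, the simplified n·log(r) form does NOT apply — only the inside zeros contribute.

I(r) ≈ 4.6176.


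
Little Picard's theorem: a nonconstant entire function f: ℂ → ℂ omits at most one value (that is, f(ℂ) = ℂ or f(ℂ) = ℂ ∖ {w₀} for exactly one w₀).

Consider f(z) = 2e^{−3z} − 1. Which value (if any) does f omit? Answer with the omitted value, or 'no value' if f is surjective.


Little Picard bounds the complement of f(ℂ) to at most one point.
e^{−3z} is never zero on ℂ, so 2·e^{−3z} takes every value in ℂ ∖ {0}. Adding -1 shifts the range to ℂ ∖ {-1}. Thus f omits exactly the value -1.

Omitted value: -1.


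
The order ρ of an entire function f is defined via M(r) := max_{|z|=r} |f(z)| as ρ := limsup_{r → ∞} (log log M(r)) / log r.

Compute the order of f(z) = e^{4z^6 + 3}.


|e^{4z^6 + 3}| = e^{Re(4·z^6) + 3} ≤ e^{4|z|^6 + 3} = e^{4r^6 + 3} on |z| = r, so ρ ≤ 6. Choosing z on |z|=r so that 4·z^6 is real positive (always possible by picking arg z appropriately) gives |f(z)| = e^{4r^6 + 3}, matching the bound. The additive constant 3 does not affect log log M(r) ~ 6·log r. Hence ρ = 6.
Therefore ρ = 6.

Order ρ = 6.


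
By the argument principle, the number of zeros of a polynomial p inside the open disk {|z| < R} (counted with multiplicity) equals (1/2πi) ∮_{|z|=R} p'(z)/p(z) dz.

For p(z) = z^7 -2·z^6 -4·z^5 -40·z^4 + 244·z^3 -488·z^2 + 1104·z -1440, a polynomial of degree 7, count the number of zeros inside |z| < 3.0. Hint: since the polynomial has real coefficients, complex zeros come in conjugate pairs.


The zeros of p are: (3 + 1i), (3 - 1i), (-3 + 3i), (-3 - 3i), 2, (0 + 2i), (0 - 2i).
Their magnitudes are: 3.162, 3.162, 4.243, 4.243, 2, 2, 2.
Zeros with |z| < R = 3.0: 2, (0 + 2i), (0 - 2i).
Count = 3.
By the argument principle, (1/2πi) ∮_{|z|=R} p'(z)/p(z) dz equals exactly this count.

Number of zeros inside |z| < 3.0: 3.


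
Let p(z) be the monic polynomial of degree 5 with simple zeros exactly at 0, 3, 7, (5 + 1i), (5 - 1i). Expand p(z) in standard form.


The polynomial is p(z) = ∏_{α ∈ S} (z − α), where S = {0, 3, 7, (5 + 1i), (5 - 1i)}.
Expanding the product yields: p(z) = z^5 -20·z^4 + 147·z^3 -470·z^2 + 546·z.
Note conjugate pairs combine to real quadratics: (z − (5+1i))(z − (5−1i)) = z² − 10z + 26.
The resulting polynomial has degree 5 and real coefficients as required.

p(z) = z^5 -20·z^4 + 147·z^3 -470·z^2 + 546·z.


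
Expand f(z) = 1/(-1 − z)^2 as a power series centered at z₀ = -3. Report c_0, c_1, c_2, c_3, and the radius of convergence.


Let w = z − z₀, so z = z₀ + w.
Then -1 − z = -1 − (z₀ + w) = (-1 − z₀) − w = 2 − w.
f(z) = 1/(2 − w)^2 = (1/(2)^2) · (1 − w/(2))^{−2}.
By the binomial series (1−u)^{−2} = Σ_{n≥0} C(n+1, 1) u^n for |u|<1, with u = w/(2):
  c_n = C(n+1, 1) / (2)^(n+2).
  c_0 = 1/(2)^2 = 1/4.
  c_1 = 2/(2)^3 = 1/4.
  c_2 = 3/(2)^4 = 3/16.
  c_3 = 4/(2)^5 = 1/8.
The series is valid for |w/d| < 1, i.e. |z − z₀| < |d|.
Radius of convergence: R = |-1 − z₀| = |2| = 2 (distance from z₀ to the singularity z = -1).

c_0 = 1/4, c_1 = 1/4, c_2 = 3/16, c_3 = 1/8; R = 2.


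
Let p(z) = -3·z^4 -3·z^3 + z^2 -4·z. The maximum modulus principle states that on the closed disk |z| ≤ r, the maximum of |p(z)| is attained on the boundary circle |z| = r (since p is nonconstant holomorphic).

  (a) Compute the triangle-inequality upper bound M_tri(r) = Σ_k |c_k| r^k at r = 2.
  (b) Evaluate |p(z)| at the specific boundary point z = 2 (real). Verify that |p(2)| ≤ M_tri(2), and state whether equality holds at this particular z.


Coefficients: c_0 = 0, c_1 = -4, c_2 = 1, c_3 = -3, c_4 = -3. Radius r = 2.
Part (a). Triangle bound: M_tri(r) = Σ_k |c_k| r^k
  = |0|·2^0 + |-4|·2^1 + |1|·2^2 + |-3|·2^3 + |-3|·2^4
  = 0 + 8 + 4 + 24 + 48 = 84.
This bounds M(r) := max_{|z|=r} |p(z)| from above; equality holds iff all terms c_k z^k can be made to align in phase at a single z on |z|=r.
Part (b). At z = 2 (real, on the circle |z| = r):
  p(2) = (0)·2^0 + (-4)·2^1 + (1)·2^2 + (-3)·2^3 + (-3)·2^4 = -76.
  |p(2)| = 76.
Check: |p(2)| = 76 ≤ 84 = M_tri(2). ✓ Equality does not hold at z = 2 (the coefficients have mixed signs, so the terms do not all align in phase there).

M_tri(2) = 84; |p(2)| = 76; equality at z=2: no.


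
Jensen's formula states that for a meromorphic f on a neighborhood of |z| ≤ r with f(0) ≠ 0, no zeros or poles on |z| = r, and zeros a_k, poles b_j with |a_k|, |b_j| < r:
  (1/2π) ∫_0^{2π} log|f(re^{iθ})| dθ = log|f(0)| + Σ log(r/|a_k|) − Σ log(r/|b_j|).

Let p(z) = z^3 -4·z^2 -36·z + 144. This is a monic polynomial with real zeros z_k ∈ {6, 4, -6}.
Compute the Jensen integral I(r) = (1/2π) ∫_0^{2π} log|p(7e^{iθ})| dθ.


Zeros: -6, 4, 6; r = 7.
Inside |z| < r: -6, 4, 6. Outside (|z| ≥ r): ∅.
p(0) = 144, so log|p(0)| = log(144) = 4.9698.
Apply Jensen: I(r) = log|p(0)| + Σ_k log(r/|z_k|), summed over zeros inside |z| < r.
  log(r/|z_k|) for z_k = 6: log(7/6) = 0.1542
  log(r/|z_k|) for z_k = 4: log(7/4) = 0.5596
  log(r/|z_k|) for z_k = -6: log(7/6) = 0.1542
Sum over inside zeros: 0.8679.
I(r) = log|p(0)| + (inside sum) = 4.9698 + 0.8679 = 5.8377.
Closed form (all zeros inside, monic): I(r) = n·log(r) = 3·log(7) = 5.8377. ✓

I(r) ≈ 5.8377.


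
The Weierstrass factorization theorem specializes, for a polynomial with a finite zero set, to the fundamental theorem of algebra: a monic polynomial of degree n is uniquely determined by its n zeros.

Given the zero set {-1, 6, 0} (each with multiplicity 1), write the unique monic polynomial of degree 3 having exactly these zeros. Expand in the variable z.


The polynomial is p(z) = ∏_{α ∈ S} (z − α), where S = {-1, 6, 0}.
Expanding the product yields: p(z) = z^3 -5·z^2 -6·z.
The resulting polynomial has degree 3 and real coefficients as required.

p(z) = z^3 -5·z^2 -6·z.


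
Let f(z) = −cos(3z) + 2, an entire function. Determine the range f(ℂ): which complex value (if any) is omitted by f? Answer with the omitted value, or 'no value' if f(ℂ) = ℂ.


Little Picard bounds the complement of f(ℂ) to at most one point.
cos is entire and surjective onto ℂ: for every w ∈ ℂ, cos(ζ) = w has a solution ζ ∈ ℂ (e.g., via the complex inverse arccos). With ζ = 3z this gives z = ζ/(3). Then -1·cos(3z) takes every value in -1·ℂ = ℂ, and adding 2 is a bijection of ℂ. So f is surjective and omits no value. (Note: only on the real line is cos bounded by [−1, 1].)

Omitted value: no value.


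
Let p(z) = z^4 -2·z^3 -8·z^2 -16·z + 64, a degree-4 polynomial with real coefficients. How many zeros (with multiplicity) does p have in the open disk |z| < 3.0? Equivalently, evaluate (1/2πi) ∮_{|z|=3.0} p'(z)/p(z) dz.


The zeros of p are: 2, 4, (-2 + 2i), (-2 - 2i).
Their magnitudes are: 2, 4, 2.828, 2.828.
Zeros with |z| < R = 3.0: 2, (-2 + 2i), (-2 - 2i).
Count = 3.
By the argument principle, (1/2πi) ∮_{|z|=R} p'(z)/p(z) dz equals exactly this count.

Number of zeros inside |z| < 3.0: 3.


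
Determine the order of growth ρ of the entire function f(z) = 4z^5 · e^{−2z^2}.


M(r) = max_{|z|=r} |4|·|z|^5·|e^{−2z^2}| = 4·r^5 · e^{2r^2} (the factors attain their maxima compatibly on |z|=r). Then log M(r) = log 4 + 5·log r + 2r^2, dominated by the last term, so log log M(r) ~ 2·log r. The polynomial factor 4z^5 contributes only a log r term and does not affect the order. ρ = 2.
Therefore ρ = 2.

Order ρ = 2.


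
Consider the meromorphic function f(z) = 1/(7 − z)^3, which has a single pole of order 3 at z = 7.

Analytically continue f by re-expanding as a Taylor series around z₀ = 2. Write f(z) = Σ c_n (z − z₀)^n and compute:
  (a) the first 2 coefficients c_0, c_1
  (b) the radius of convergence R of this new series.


Let w = z − z₀, so z = z₀ + w.
Then 7 − z = 7 − (z₀ + w) = (7 − z₀) − w = 5 − w.
f(z) = 1/(5 − w)^3 = (1/(5)^3) · (1 − w/(5))^{−3}.
By the binomial series (1−u)^{−3} = Σ_{n≥0} C(n+2, 2) u^n for |u|<1, with u = w/(5):
  c_n = C(n+2, 2) / (5)^(n+3).
  c_0 = 1/(5)^3 = 1/125.
  c_1 = 3/(5)^4 = 3/625.
The series is valid for |w/d| < 1, i.e. |z − z₀| < |d|.
Radius of convergence: R = |7 − z₀| = |5| = 5 (distance from z₀ to the singularity z = 7).

c_0 = 1/125, c_1 = 3/625; R = 5.


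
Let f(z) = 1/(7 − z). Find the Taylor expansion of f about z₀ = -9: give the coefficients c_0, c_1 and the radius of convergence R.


Let w = z − z₀, so z = z₀ + w.
Then 7 − z = 7 − (z₀ + w) = (7 − z₀) − w = 16 − w.
f(z) = 1/(16 − w) = (1/(16)) · 1/(1 − w/(16)) = Σ_{n≥0} w^n / (16)^(n+1).
So c_n = 1/(16)^(n+1):
  c_0 = 1/(16)^1 = 1/16.
  c_1 = 1/(16)^2 = 1/256.
The series is valid for |w/d| < 1, i.e. |z − z₀| < |d|.
Radius of convergence: R = |7 − z₀| = |16| = 16 (distance from z₀ to the singularity z = 7).

c_0 = 1/16, c_1 = 1/256; R = 16.


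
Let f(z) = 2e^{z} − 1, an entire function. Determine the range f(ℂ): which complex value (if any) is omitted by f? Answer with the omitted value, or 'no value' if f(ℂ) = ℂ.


Little Picard bounds the complement of f(ℂ) to at most one point.
e^{z} is never zero on ℂ, so 2·e^{z} takes every value in ℂ ∖ {0}. Adding -1 shifts the range to ℂ ∖ {-1}. Thus f omits exactly the value -1.

Omitted value: -1.


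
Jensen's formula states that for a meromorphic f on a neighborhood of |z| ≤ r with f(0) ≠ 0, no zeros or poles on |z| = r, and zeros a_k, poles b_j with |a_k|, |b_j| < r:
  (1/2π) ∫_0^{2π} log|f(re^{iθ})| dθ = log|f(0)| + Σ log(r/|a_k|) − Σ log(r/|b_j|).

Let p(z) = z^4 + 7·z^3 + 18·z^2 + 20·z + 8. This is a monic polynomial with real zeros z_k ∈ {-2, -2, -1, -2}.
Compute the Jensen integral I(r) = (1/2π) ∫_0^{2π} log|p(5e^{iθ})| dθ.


Zeros: -2, -2, -2, -1; r = 5.
Inside |z| < r: -2, -2, -2, -1. Outside (|z| ≥ r): ∅.
p(0) = 8, so log|p(0)| = log(8) = 2.0794.
Apply Jensen: I(r) = log|p(0)| + Σ_k log(r/|z_k|), summed over zeros inside |z| < r.
  log(r/|z_k|) for z_k = -2: log(5/2) = 0.9163
  log(r/|z_k|) for z_k = -2: log(5/2) = 0.9163
  log(r/|z_k|) for z_k = -1: log(5/1) = 1.6094
  log(r/|z_k|) for z_k = -2: log(5/2) = 0.9163
Sum over inside zeros: 4.3583.
I(r) = log|p(0)| + (inside sum) = 2.0794 + 4.3583 = 6.4378.
Closed form (all zeros inside, monic): I(r) = n·log(r) = 4·log(5) = 6.4378. ✓

I(r) ≈ 6.4378.


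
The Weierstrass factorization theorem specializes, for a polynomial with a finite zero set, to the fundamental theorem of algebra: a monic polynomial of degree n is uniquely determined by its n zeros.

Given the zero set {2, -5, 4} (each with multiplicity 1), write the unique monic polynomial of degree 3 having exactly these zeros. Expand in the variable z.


The polynomial is p(z) = ∏_{α ∈ S} (z − α), where S = {2, -5, 4}.
Expanding the product yields: p(z) = z^3 -z^2 -22·z + 40.
The resulting polynomial has degree 3 and real coefficients as required.

p(z) = z^3 -z^2 -22·z + 40.


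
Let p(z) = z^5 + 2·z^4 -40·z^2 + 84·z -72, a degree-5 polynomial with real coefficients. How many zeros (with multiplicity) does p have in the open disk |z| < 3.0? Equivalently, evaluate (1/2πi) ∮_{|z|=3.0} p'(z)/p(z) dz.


The zeros of p are: (1 + 1i), (1 - 1i), 2, (-3 + 3i), (-3 - 3i).
Their magnitudes are: 1.414, 1.414, 2, 4.243, 4.243.
Zeros with |z| < R = 3.0: (1 + 1i), (1 - 1i), 2.
Count = 3.
By the argument principle, (1/2πi) ∮_{|z|=R} p'(z)/p(z) dz equals exactly this count.

Number of zeros inside |z| < 3.0: 3.


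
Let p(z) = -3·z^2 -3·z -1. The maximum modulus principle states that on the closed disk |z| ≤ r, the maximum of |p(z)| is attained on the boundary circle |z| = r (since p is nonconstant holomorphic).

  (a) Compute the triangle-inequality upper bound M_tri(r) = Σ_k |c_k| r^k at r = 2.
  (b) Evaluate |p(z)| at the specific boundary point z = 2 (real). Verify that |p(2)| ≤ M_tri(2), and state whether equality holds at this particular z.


Coefficients: c_0 = -1, c_1 = -3, c_2 = -3. Radius r = 2.
Part (a). Triangle bound: M_tri(r) = Σ_k |c_k| r^k
  = |-1|·2^0 + |-3|·2^1 + |-3|·2^2
  = 1 + 6 + 12 = 19.
This bounds M(r) := max_{|z|=r} |p(z)| from above; equality holds iff all terms c_k z^k can be made to align in phase at a single z on |z|=r.
Part (b). At z = 2 (real, on the circle |z| = r):
  p(2) = (-1)·2^0 + (-3)·2^1 + (-3)·2^2 = -19.
  |p(2)| = 19.
Since all nonzero coefficients share the same sign, |p(2)| = 19 = M_tri(2); the triangle bound is attained at z = 2, so in fact M(r) = 19.

M_tri(2) = 19; |p(2)| = 19; equality at z=2: yes.


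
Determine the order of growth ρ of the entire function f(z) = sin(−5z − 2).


sin(w) is a linear combination of e^{iw} and e^{−iw} (or e^w, e^{−w} in the hyperbolic case), so |sin(w)| ≤ e^{|w|}. With w = −5z − 2, |w| ≤ 5|z| + 2 = 5r + 2 on |z| = r, giving M(r) ≤ e^{5r + 2}, so ρ ≤ 1. On a suitable ray (z = it for sin/cos; z = t for sinh/cosh, t real → ∞), |sin(−5z − 2)| grows like e^{5|t|}/2, so ρ ≥ 1. Hence ρ = 1.
Therefore ρ = 1.

Order ρ = 1.


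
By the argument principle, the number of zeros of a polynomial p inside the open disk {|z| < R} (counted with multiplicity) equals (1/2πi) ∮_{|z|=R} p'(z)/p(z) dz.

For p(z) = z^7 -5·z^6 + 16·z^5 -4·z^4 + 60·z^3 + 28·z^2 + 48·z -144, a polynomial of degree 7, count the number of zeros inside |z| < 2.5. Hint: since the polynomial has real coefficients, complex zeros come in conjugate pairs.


The zeros of p are: (0 + 2i), (0 - 2i), (-1 + 1i), (-1 - 1i), (3 + 3i), (3 - 3i), 1.
Their magnitudes are: 2, 2, 1.414, 1.414, 4.243, 4.243, 1.
Zeros with |z| < R = 2.5: (0 + 2i), (0 - 2i), (-1 + 1i), (-1 - 1i), 1.
Count = 5.
By the argument principle, (1/2πi) ∮_{|z|=R} p'(z)/p(z) dz equals exactly this count.

Number of zeros inside |z| < 2.5: 5.


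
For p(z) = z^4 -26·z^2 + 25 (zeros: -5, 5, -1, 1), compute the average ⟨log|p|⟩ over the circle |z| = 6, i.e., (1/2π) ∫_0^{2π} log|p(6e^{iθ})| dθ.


Zeros: -5, -1, 1, 5; r = 6.
Inside |z| < r: -5, -1, 1, 5. Outside (|z| ≥ r): ∅.
p(0) = 25, so log|p(0)| = log(25) = 3.2189.
Apply Jensen: I(r) = log|p(0)| + Σ_k log(r/|z_k|), summed over zeros inside |z| < r.
  log(r/|z_k|) for z_k = -5: log(6/5) = 0.1823
  log(r/|z_k|) for z_k = 5: log(6/5) = 0.1823
  log(r/|z_k|) for z_k = -1: log(6/1) = 1.7918
  log(r/|z_k|) for z_k = 1: log(6/1) = 1.7918
Sum over inside zeros: 3.9482.
I(r) = log|p(0)| + (inside sum) = 3.2189 + 3.9482 = 7.1670.
Closed form (all zeros inside, monic): I(r) = n·log(r) = 4·log(6) = 7.1670. ✓

I(r) ≈ 7.1670.


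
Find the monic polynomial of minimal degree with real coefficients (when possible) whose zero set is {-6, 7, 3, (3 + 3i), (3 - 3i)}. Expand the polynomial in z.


The polynomial is p(z) = ∏_{α ∈ S} (z − α), where S = {-6, 7, 3, (3 + 3i), (3 - 3i)}.
Expanding the product yields: p(z) = z^5 -10·z^4 + 3·z^3 + 288·z^2 -1458·z + 2268.
Note conjugate pairs combine to real quadratics: (z − (3+3i))(z − (3−3i)) = z² − 6z + 18.
The resulting polynomial has degree 5 and real coefficients as required.

p(z) = z^5 -10·z^4 + 3·z^3 + 288·z^2 -1458·z + 2268.


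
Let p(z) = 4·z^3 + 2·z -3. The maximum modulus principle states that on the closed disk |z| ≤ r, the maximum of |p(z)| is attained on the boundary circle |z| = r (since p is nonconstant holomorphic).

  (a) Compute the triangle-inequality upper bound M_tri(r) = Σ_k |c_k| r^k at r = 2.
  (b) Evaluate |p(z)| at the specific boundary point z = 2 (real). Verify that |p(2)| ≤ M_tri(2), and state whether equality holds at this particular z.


Coefficients: c_0 = -3, c_1 = 2, c_2 = 0, c_3 = 4. Radius r = 2.
Part (a). Triangle bound: M_tri(r) = Σ_k |c_k| r^k
  = |-3|·2^0 + |2|·2^1 + |0|·2^2 + |4|·2^3
  = 3 + 4 + 0 + 32 = 39.
This bounds M(r) := max_{|z|=r} |p(z)| from above; equality holds iff all terms c_k z^k can be made to align in phase at a single z on |z|=r.
Part (b). At z = 2 (real, on the circle |z| = r):
  p(2) = (-3)·2^0 + (2)·2^1 + (0)·2^2 + (4)·2^3 = 33.
  |p(2)| = 33.
Check: |p(2)| = 33 ≤ 39 = M_tri(2). ✓ Equality does not hold at z = 2 (the coefficients have mixed signs, so the terms do not all align in phase there).

M_tri(2) = 39; |p(2)| = 33; equality at z=2: no.


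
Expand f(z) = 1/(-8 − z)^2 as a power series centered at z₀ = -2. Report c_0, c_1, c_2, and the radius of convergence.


Let w = z − z₀, so z = z₀ + w.
Then -8 − z = -8 − (z₀ + w) = (-8 − z₀) − w = -6 − w.
f(z) = 1/(-6 − w)^2 = (1/(-6)^2) · (1 − w/(-6))^{−2}.
By the binomial series (1−u)^{−2} = Σ_{n≥0} C(n+1, 1) u^n for |u|<1, with u = w/(-6):
  c_n = C(n+1, 1) / (-6)^(n+2).
  c_0 = 1/(-6)^2 = 1/36.
  c_1 = 2/(-6)^3 = -1/108.
  c_2 = 3/(-6)^4 = 1/432.
The series is valid for |w/d| < 1, i.e. |z − z₀| < |d|.
Radius of convergence: R = |-8 − z₀| = |-6| = 6 (distance from z₀ to the singularity z = -8).

c_0 = 1/36, c_1 = -1/108, c_2 = 1/432; R = 6.
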